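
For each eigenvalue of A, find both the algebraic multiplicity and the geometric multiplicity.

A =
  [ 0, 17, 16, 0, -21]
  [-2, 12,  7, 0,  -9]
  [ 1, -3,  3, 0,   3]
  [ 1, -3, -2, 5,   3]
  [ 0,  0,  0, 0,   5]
λ = 5: alg = 5, geom = 3

Step 1 — factor the characteristic polynomial to read off the algebraic multiplicities:
  χ_A(x) = (x - 5)^5

Step 2 — compute geometric multiplicities via the rank-nullity identity g(λ) = n − rank(A − λI):
  rank(A − (5)·I) = 2, so dim ker(A − (5)·I) = n − 2 = 3

Summary:
  λ = 5: algebraic multiplicity = 5, geometric multiplicity = 3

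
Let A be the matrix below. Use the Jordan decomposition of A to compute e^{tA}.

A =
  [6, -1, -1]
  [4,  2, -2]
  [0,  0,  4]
e^{tA} =
  [2*t*exp(4*t) + exp(4*t), -t*exp(4*t), -t*exp(4*t)]
  [4*t*exp(4*t), -2*t*exp(4*t) + exp(4*t), -2*t*exp(4*t)]
  [0, 0, exp(4*t)]

Strategy: write A = P · J · P⁻¹ where J is a Jordan canonical form, so e^{tA} = P · e^{tJ} · P⁻¹, and e^{tJ} can be computed block-by-block.

A has Jordan form
J =
  [4, 1, 0]
  [0, 4, 0]
  [0, 0, 4]
(up to reordering of blocks).

Per-block formulas:
  For a 1×1 block at λ = 4: exp(t · [4]) = [e^(4t)].
  For a 2×2 Jordan block J_2(4): exp(t · J_2(4)) = e^(4t)·(I + t·N), where N is the 2×2 nilpotent shift.

After assembling e^{tJ} and conjugating by P, we get:

e^{tA} =
  [2*t*exp(4*t) + exp(4*t), -t*exp(4*t), -t*exp(4*t)]
  [4*t*exp(4*t), -2*t*exp(4*t) + exp(4*t), -2*t*exp(4*t)]
  [0, 0, exp(4*t)]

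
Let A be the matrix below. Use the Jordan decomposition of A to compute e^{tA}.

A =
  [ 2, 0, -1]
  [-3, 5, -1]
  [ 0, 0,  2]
e^{tA} =
  [exp(2*t), 0, -t*exp(2*t)]
  [-exp(5*t) + exp(2*t), exp(5*t), -t*exp(2*t)]
  [0, 0, exp(2*t)]

Strategy: write A = P · J · P⁻¹ where J is a Jordan canonical form, so e^{tA} = P · e^{tJ} · P⁻¹, and e^{tJ} can be computed block-by-block.

A has Jordan form
J =
  [2, 1, 0]
  [0, 2, 0]
  [0, 0, 5]
(up to reordering of blocks).

Per-block formulas:
  For a 1×1 block at λ = 5: exp(t · [5]) = [e^(5t)].
  For a 2×2 Jordan block J_2(2): exp(t · J_2(2)) = e^(2t)·(I + t·N), where N is the 2×2 nilpotent shift.

After assembling e^{tJ} and conjugating by P, we get:

e^{tA} =
  [exp(2*t), 0, -t*exp(2*t)]
  [-exp(5*t) + exp(2*t), exp(5*t), -t*exp(2*t)]
  [0, 0, exp(2*t)]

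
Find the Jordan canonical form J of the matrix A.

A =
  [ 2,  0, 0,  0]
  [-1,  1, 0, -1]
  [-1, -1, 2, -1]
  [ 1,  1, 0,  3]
J_2(2) ⊕ J_1(2) ⊕ J_1(2)

The characteristic polynomial is
  det(x·I − A) = x^4 - 8*x^3 + 24*x^2 - 32*x + 16 = (x - 2)^4

Eigenvalues and multiplicities (the geometric multiplicity of λ is n − rank(A − λI), which equals the number of Jordan blocks for λ):
  λ = 2: algebraic multiplicity = 4, geometric multiplicity = 3

Determining the block sizes for each eigenvalue:
  λ = 2: 3 blocks summing to 4 forces exactly one block of size 2 and the rest size 1 → block sizes [2, 1, 1]

Assembling the blocks gives a Jordan form
J =
  [2, 1, 0, 0]
  [0, 2, 0, 0]
  [0, 0, 2, 0]
  [0, 0, 0, 2]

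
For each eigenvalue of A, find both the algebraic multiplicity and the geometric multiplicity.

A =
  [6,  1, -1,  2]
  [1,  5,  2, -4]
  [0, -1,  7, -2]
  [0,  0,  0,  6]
λ = 6: alg = 4, geom = 2

Step 1 — factor the characteristic polynomial to read off the algebraic multiplicities:
  χ_A(x) = (x - 6)^4

Step 2 — compute geometric multiplicities via the rank-nullity identity g(λ) = n − rank(A − λI):
  rank(A − (6)·I) = 2, so dim ker(A − (6)·I) = n − 2 = 2

Summary:
  λ = 6: algebraic multiplicity = 4, geometric multiplicity = 2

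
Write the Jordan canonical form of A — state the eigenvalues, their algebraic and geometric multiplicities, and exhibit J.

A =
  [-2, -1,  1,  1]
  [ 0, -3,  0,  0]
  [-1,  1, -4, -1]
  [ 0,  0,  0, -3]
J_2(-3) ⊕ J_1(-3) ⊕ J_1(-3)

The characteristic polynomial is
  det(x·I − A) = x^4 + 12*x^3 + 54*x^2 + 108*x + 81 = (x + 3)^4

Eigenvalues and multiplicities (the geometric multiplicity of λ is n − rank(A − λI), which equals the number of Jordan blocks for λ):
  λ = -3: algebraic multiplicity = 4, geometric multiplicity = 3

Determining the block sizes for each eigenvalue:
  λ = -3: 3 blocks summing to 4 forces exactly one block of size 2 and the rest size 1 → block sizes [2, 1, 1]

Assembling the blocks gives a Jordan form
J =
  [-3,  1,  0,  0]
  [ 0, -3,  0,  0]
  [ 0,  0, -3,  0]
  [ 0,  0,  0, -3]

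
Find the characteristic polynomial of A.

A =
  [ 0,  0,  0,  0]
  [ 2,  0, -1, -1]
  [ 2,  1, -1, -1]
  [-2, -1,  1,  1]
x^4

Expanding det(x·I − A) (e.g. by cofactor expansion or by noting that A is similar to its Jordan form J, which has the same characteristic polynomial as A) gives
  χ_A(x) = x^4
which factors as x^4. The eigenvalues (with algebraic multiplicities) are λ = 0 with multiplicity 4.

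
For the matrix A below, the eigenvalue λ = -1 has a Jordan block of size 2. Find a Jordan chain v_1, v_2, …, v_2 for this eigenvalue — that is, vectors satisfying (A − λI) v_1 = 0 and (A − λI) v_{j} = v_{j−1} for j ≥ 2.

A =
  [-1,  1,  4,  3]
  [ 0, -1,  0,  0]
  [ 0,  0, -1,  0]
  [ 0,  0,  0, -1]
A Jordan chain for λ = -1 of length 2:
v_1 = (1, 0, 0, 0)ᵀ
v_2 = (0, 1, 0, 0)ᵀ

Let N = A − (-1)·I. We want v_2 with N^2 v_2 = 0 but N^1 v_2 ≠ 0; then v_{j-1} := N · v_j for j = 2, …, 2.

Pick v_2 = (0, 1, 0, 0)ᵀ.
Then v_1 = N · v_2 = (1, 0, 0, 0)ᵀ.

Sanity check: (A − (-1)·I) v_1 = (0, 0, 0, 0)ᵀ = 0. ✓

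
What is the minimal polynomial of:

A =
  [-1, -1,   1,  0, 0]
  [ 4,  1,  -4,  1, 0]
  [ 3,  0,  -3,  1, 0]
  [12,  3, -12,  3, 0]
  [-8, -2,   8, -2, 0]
x^2

The characteristic polynomial is χ_A(x) = x^5, so the eigenvalues are known. The minimal polynomial is
  m_A(x) = Π_λ (x − λ)^{k_λ}
where k_λ is the size of the *largest* Jordan block for λ (equivalently, the smallest k with (A − λI)^k v = 0 for every generalised eigenvector v of λ).

  λ = 0: largest Jordan block has size 2, contributing (x − 0)^2

So m_A(x) = x^2 = x^2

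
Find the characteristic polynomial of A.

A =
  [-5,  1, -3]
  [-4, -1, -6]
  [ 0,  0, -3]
x^3 + 9*x^2 + 27*x + 27

Expanding det(x·I − A) (e.g. by cofactor expansion or by noting that A is similar to its Jordan form J, which has the same characteristic polynomial as A) gives
  χ_A(x) = x^3 + 9*x^2 + 27*x + 27
which factors as (x + 3)^3. The eigenvalues (with algebraic multiplicities) are λ = -3 with multiplicity 3.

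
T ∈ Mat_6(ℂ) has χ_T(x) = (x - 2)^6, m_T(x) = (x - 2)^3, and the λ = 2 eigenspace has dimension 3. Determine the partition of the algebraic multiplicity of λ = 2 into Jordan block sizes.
Block sizes for λ = 2: [3, 2, 1]

Step 1 — from the characteristic polynomial, algebraic multiplicity of λ = 2 is 6. From dim ker(T − (2)·I) = 3, there are exactly 3 Jordan blocks for λ = 2.
Step 2 — from the minimal polynomial, the factor (x − 2)^3 tells us the largest block for λ = 2 has size 3.
Step 3 — with total size 6, 3 blocks, and largest block 3, the block sizes (in nonincreasing order) are [3, 2, 1].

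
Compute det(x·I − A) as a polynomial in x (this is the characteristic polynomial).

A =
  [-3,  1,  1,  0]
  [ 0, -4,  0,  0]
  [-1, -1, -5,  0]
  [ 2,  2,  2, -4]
x^4 + 16*x^3 + 96*x^2 + 256*x + 256

Expanding det(x·I − A) (e.g. by cofactor expansion or by noting that A is similar to its Jordan form J, which has the same characteristic polynomial as A) gives
  χ_A(x) = x^4 + 16*x^3 + 96*x^2 + 256*x + 256
which factors as (x + 4)^4. The eigenvalues (with algebraic multiplicities) are λ = -4 with multiplicity 4.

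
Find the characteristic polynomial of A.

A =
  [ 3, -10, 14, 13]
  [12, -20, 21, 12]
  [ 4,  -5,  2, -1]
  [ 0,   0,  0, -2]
x^4 + 17*x^3 + 105*x^2 + 275*x + 250

Expanding det(x·I − A) (e.g. by cofactor expansion or by noting that A is similar to its Jordan form J, which has the same characteristic polynomial as A) gives
  χ_A(x) = x^4 + 17*x^3 + 105*x^2 + 275*x + 250
which factors as (x + 2)*(x + 5)^3. The eigenvalues (with algebraic multiplicities) are λ = -5 with multiplicity 3, λ = -2 with multiplicity 1.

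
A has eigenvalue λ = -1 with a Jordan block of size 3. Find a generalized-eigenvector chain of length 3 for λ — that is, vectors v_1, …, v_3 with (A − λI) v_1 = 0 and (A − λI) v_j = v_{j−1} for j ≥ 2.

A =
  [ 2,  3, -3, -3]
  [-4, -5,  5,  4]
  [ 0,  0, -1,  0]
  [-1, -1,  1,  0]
A Jordan chain for λ = -1 of length 3:
v_1 = (3, -4, 0, -1)ᵀ
v_2 = (-3, 5, 0, 1)ᵀ
v_3 = (0, 0, 1, 0)ᵀ

Let N = A − (-1)·I. We want v_3 with N^3 v_3 = 0 but N^2 v_3 ≠ 0; then v_{j-1} := N · v_j for j = 3, …, 2.

Pick v_3 = (0, 0, 1, 0)ᵀ.
Then v_2 = N · v_3 = (-3, 5, 0, 1)ᵀ.
Then v_1 = N · v_2 = (3, -4, 0, -1)ᵀ.

Sanity check: (A − (-1)·I) v_1 = (0, 0, 0, 0)ᵀ = 0. ✓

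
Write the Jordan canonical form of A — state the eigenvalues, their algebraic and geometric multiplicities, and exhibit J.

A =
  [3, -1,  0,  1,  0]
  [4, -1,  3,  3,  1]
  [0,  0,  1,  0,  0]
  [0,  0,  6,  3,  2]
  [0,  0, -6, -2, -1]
J_3(1) ⊕ J_1(1) ⊕ J_1(1)

The characteristic polynomial is
  det(x·I − A) = x^5 - 5*x^4 + 10*x^3 - 10*x^2 + 5*x - 1 = (x - 1)^5

Eigenvalues and multiplicities (the geometric multiplicity of λ is n − rank(A − λI), which equals the number of Jordan blocks for λ):
  λ = 1: algebraic multiplicity = 5, geometric multiplicity = 3

Determining the block sizes for each eigenvalue:
  λ = 1: with am = 5 and gm = 3, the partition is not yet determined (e.g. several partitions of 5 into 3 parts exist). Let N = A − (1)·I. Computing rank(N^1) = 2, rank(N^2) = 1, rank(N^3) = 0; the number of blocks of size ≥ j is rank(N^{j−1}) − rank(N^j), giving [3, 1, 1]. So we have 1 block(s) of size 3, 2 block(s) of size 1 → block sizes [3, 1, 1]

Assembling the blocks gives a Jordan form
J =
  [1, 1, 0, 0, 0]
  [0, 1, 1, 0, 0]
  [0, 0, 1, 0, 0]
  [0, 0, 0, 1, 0]
  [0, 0, 0, 0, 1]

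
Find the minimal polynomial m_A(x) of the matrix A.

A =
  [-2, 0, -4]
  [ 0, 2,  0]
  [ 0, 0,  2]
x^2 - 4

The characteristic polynomial is χ_A(x) = (x - 2)^2*(x + 2), so the eigenvalues are known. The minimal polynomial is
  m_A(x) = Π_λ (x − λ)^{k_λ}
where k_λ is the size of the *largest* Jordan block for λ (equivalently, the smallest k with (A − λI)^k v = 0 for every generalised eigenvector v of λ).

  λ = -2: largest Jordan block has size 1, contributing (x + 2)
  λ = 2: largest Jordan block has size 1, contributing (x − 2)

So m_A(x) = (x - 2)*(x + 2) = x^2 - 4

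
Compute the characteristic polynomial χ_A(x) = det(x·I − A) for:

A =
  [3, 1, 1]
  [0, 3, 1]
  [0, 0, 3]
x^3 - 9*x^2 + 27*x - 27

Expanding det(x·I − A) (e.g. by cofactor expansion or by noting that A is similar to its Jordan form J, which has the same characteristic polynomial as A) gives
  χ_A(x) = x^3 - 9*x^2 + 27*x - 27
which factors as (x - 3)^3. The eigenvalues (with algebraic multiplicities) are λ = 3 with multiplicity 3.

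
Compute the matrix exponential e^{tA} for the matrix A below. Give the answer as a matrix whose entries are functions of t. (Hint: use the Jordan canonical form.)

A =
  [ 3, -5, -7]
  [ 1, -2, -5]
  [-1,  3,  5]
e^{tA} =
  [3*t^2*exp(2*t)/2 + t*exp(2*t) + exp(2*t), -3*t^2*exp(2*t) - 5*t*exp(2*t), -3*t^2*exp(2*t)/2 - 7*t*exp(2*t)]
  [t^2*exp(2*t) + t*exp(2*t), -2*t^2*exp(2*t) - 4*t*exp(2*t) + exp(2*t), -t^2*exp(2*t) - 5*t*exp(2*t)]
  [-t^2*exp(2*t)/2 - t*exp(2*t), t^2*exp(2*t) + 3*t*exp(2*t), t^2*exp(2*t)/2 + 3*t*exp(2*t) + exp(2*t)]

Strategy: write A = P · J · P⁻¹ where J is a Jordan canonical form, so e^{tA} = P · e^{tJ} · P⁻¹, and e^{tJ} can be computed block-by-block.

A has Jordan form
J =
  [2, 1, 0]
  [0, 2, 1]
  [0, 0, 2]
(up to reordering of blocks).

Per-block formulas:
  For a 3×3 Jordan block J_3(2): exp(t · J_3(2)) = e^(2t)·(I + t·N + (t^2/2)·N^2), where N is the 3×3 nilpotent shift.

After assembling e^{tJ} and conjugating by P, we get:

e^{tA} =
  [3*t^2*exp(2*t)/2 + t*exp(2*t) + exp(2*t), -3*t^2*exp(2*t) - 5*t*exp(2*t), -3*t^2*exp(2*t)/2 - 7*t*exp(2*t)]
  [t^2*exp(2*t) + t*exp(2*t), -2*t^2*exp(2*t) - 4*t*exp(2*t) + exp(2*t), -t^2*exp(2*t) - 5*t*exp(2*t)]
  [-t^2*exp(2*t)/2 - t*exp(2*t), t^2*exp(2*t) + 3*t*exp(2*t), t^2*exp(2*t)/2 + 3*t*exp(2*t) + exp(2*t)]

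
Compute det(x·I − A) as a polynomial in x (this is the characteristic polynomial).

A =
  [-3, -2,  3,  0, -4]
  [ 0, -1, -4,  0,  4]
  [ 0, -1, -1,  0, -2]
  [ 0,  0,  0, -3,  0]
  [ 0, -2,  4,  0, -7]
x^5 + 15*x^4 + 90*x^3 + 270*x^2 + 405*x + 243

Expanding det(x·I − A) (e.g. by cofactor expansion or by noting that A is similar to its Jordan form J, which has the same characteristic polynomial as A) gives
  χ_A(x) = x^5 + 15*x^4 + 90*x^3 + 270*x^2 + 405*x + 243
which factors as (x + 3)^5. The eigenvalues (with algebraic multiplicities) are λ = -3 with multiplicity 5.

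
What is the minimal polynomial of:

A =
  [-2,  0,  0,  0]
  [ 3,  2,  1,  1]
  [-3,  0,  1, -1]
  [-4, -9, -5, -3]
x^4 + 2*x^3 - 3*x^2 - 8*x - 4

The characteristic polynomial is χ_A(x) = (x - 2)*(x + 1)^2*(x + 2), so the eigenvalues are known. The minimal polynomial is
  m_A(x) = Π_λ (x − λ)^{k_λ}
where k_λ is the size of the *largest* Jordan block for λ (equivalently, the smallest k with (A − λI)^k v = 0 for every generalised eigenvector v of λ).

  λ = -2: largest Jordan block has size 1, contributing (x + 2)
  λ = -1: largest Jordan block has size 2, contributing (x + 1)^2
  λ = 2: largest Jordan block has size 1, contributing (x − 2)

So m_A(x) = (x - 2)*(x + 1)^2*(x + 2) = x^4 + 2*x^3 - 3*x^2 - 8*x - 4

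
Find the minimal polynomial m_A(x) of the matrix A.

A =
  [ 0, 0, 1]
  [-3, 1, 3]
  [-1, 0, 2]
x^2 - 2*x + 1

The characteristic polynomial is χ_A(x) = (x - 1)^3, so the eigenvalues are known. The minimal polynomial is
  m_A(x) = Π_λ (x − λ)^{k_λ}
where k_λ is the size of the *largest* Jordan block for λ (equivalently, the smallest k with (A − λI)^k v = 0 for every generalised eigenvector v of λ).

  λ = 1: largest Jordan block has size 2, contributing (x − 1)^2

So m_A(x) = (x - 1)^2 = x^2 - 2*x + 1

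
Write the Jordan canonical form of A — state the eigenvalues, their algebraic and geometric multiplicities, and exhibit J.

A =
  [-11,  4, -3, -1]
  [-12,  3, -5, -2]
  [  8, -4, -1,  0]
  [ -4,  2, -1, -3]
J_3(-3) ⊕ J_1(-3)

The characteristic polynomial is
  det(x·I − A) = x^4 + 12*x^3 + 54*x^2 + 108*x + 81 = (x + 3)^4

Eigenvalues and multiplicities (the geometric multiplicity of λ is n − rank(A − λI), which equals the number of Jordan blocks for λ):
  λ = -3: algebraic multiplicity = 4, geometric multiplicity = 2

Determining the block sizes for each eigenvalue:
  λ = -3: with am = 4 and gm = 2, the partition is not yet determined (e.g. several partitions of 4 into 2 parts exist). Let N = A − (-3)·I. Computing rank(N^1) = 2, rank(N^2) = 1, rank(N^3) = 0; the number of blocks of size ≥ j is rank(N^{j−1}) − rank(N^j), giving [2, 1, 1]. So we have 1 block(s) of size 3, 1 block(s) of size 1 → block sizes [3, 1]

Assembling the blocks gives a Jordan form
J =
  [-3,  1,  0,  0]
  [ 0, -3,  1,  0]
  [ 0,  0, -3,  0]
  [ 0,  0,  0, -3]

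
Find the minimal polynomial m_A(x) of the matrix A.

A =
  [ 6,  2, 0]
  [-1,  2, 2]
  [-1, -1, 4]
x^3 - 12*x^2 + 48*x - 64

The characteristic polynomial is χ_A(x) = (x - 4)^3, so the eigenvalues are known. The minimal polynomial is
  m_A(x) = Π_λ (x − λ)^{k_λ}
where k_λ is the size of the *largest* Jordan block for λ (equivalently, the smallest k with (A − λI)^k v = 0 for every generalised eigenvector v of λ).

  λ = 4: largest Jordan block has size 3, contributing (x − 4)^3

So m_A(x) = (x - 4)^3 = x^3 - 12*x^2 + 48*x - 64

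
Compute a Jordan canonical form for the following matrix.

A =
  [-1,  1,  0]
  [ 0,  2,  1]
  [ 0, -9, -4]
J_3(-1)

The characteristic polynomial is
  det(x·I − A) = x^3 + 3*x^2 + 3*x + 1 = (x + 1)^3

Eigenvalues and multiplicities (the geometric multiplicity of λ is n − rank(A − λI), which equals the number of Jordan blocks for λ):
  λ = -1: algebraic multiplicity = 3, geometric multiplicity = 1

Determining the block sizes for each eigenvalue:
  λ = -1: one block (gm = 1), so the single block has size am = 3 → block sizes [3]

Assembling the blocks gives a Jordan form
J =
  [-1,  1,  0]
  [ 0, -1,  1]
  [ 0,  0, -1]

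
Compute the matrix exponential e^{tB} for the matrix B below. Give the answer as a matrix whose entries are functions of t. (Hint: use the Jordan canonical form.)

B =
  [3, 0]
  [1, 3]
e^{tB} =
  [exp(3*t), 0]
  [t*exp(3*t), exp(3*t)]

Strategy: write B = P · J · P⁻¹ where J is a Jordan canonical form, so e^{tB} = P · e^{tJ} · P⁻¹, and e^{tJ} can be computed block-by-block.

B has Jordan form
J =
  [3, 1]
  [0, 3]
(up to reordering of blocks).

Per-block formulas:
  For a 2×2 Jordan block J_2(3): exp(t · J_2(3)) = e^(3t)·(I + t·N), where N is the 2×2 nilpotent shift.

After assembling e^{tJ} and conjugating by P, we get:

e^{tB} =
  [exp(3*t), 0]
  [t*exp(3*t), exp(3*t)]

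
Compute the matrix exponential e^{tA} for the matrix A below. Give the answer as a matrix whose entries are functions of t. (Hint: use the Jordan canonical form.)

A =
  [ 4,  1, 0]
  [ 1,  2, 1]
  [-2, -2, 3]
e^{tA} =
  [t^2*exp(3*t) + t*exp(3*t) + exp(3*t), t*exp(3*t), t^2*exp(3*t)/2]
  [-t^2*exp(3*t) + t*exp(3*t), -t*exp(3*t) + exp(3*t), -t^2*exp(3*t)/2 + t*exp(3*t)]
  [-2*t^2*exp(3*t) - 2*t*exp(3*t), -2*t*exp(3*t), -t^2*exp(3*t) + exp(3*t)]

Strategy: write A = P · J · P⁻¹ where J is a Jordan canonical form, so e^{tA} = P · e^{tJ} · P⁻¹, and e^{tJ} can be computed block-by-block.

A has Jordan form
J =
  [3, 1, 0]
  [0, 3, 1]
  [0, 0, 3]
(up to reordering of blocks).

Per-block formulas:
  For a 3×3 Jordan block J_3(3): exp(t · J_3(3)) = e^(3t)·(I + t·N + (t^2/2)·N^2), where N is the 3×3 nilpotent shift.

After assembling e^{tJ} and conjugating by P, we get:

e^{tA} =
  [t^2*exp(3*t) + t*exp(3*t) + exp(3*t), t*exp(3*t), t^2*exp(3*t)/2]
  [-t^2*exp(3*t) + t*exp(3*t), -t*exp(3*t) + exp(3*t), -t^2*exp(3*t)/2 + t*exp(3*t)]
  [-2*t^2*exp(3*t) - 2*t*exp(3*t), -2*t*exp(3*t), -t^2*exp(3*t) + exp(3*t)]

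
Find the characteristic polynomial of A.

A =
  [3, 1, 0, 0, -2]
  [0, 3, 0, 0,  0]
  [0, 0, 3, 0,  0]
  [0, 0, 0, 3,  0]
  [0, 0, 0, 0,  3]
x^5 - 15*x^4 + 90*x^3 - 270*x^2 + 405*x - 243

Expanding det(x·I − A) (e.g. by cofactor expansion or by noting that A is similar to its Jordan form J, which has the same characteristic polynomial as A) gives
  χ_A(x) = x^5 - 15*x^4 + 90*x^3 - 270*x^2 + 405*x - 243
which factors as (x - 3)^5. The eigenvalues (with algebraic multiplicities) are λ = 3 with multiplicity 5.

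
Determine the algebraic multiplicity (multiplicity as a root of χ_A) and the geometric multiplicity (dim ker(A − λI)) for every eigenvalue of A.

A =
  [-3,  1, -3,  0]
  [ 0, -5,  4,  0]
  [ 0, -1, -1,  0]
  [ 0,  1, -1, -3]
λ = -3: alg = 4, geom = 2

Step 1 — factor the characteristic polynomial to read off the algebraic multiplicities:
  χ_A(x) = (x + 3)^4

Step 2 — compute geometric multiplicities via the rank-nullity identity g(λ) = n − rank(A − λI):
  rank(A − (-3)·I) = 2, so dim ker(A − (-3)·I) = n − 2 = 2

Summary:
  λ = -3: algebraic multiplicity = 4, geometric multiplicity = 2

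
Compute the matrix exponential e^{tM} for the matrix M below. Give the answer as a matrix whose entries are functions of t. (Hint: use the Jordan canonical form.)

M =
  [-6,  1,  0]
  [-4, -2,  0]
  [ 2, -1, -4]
e^{tM} =
  [-2*t*exp(-4*t) + exp(-4*t), t*exp(-4*t), 0]
  [-4*t*exp(-4*t), 2*t*exp(-4*t) + exp(-4*t), 0]
  [2*t*exp(-4*t), -t*exp(-4*t), exp(-4*t)]

Strategy: write M = P · J · P⁻¹ where J is a Jordan canonical form, so e^{tM} = P · e^{tJ} · P⁻¹, and e^{tJ} can be computed block-by-block.

M has Jordan form
J =
  [-4,  1,  0]
  [ 0, -4,  0]
  [ 0,  0, -4]
(up to reordering of blocks).

Per-block formulas:
  For a 1×1 block at λ = -4: exp(t · [-4]) = [e^(-4t)].
  For a 2×2 Jordan block J_2(-4): exp(t · J_2(-4)) = e^(-4t)·(I + t·N), where N is the 2×2 nilpotent shift.

After assembling e^{tJ} and conjugating by P, we get:

e^{tM} =
  [-2*t*exp(-4*t) + exp(-4*t), t*exp(-4*t), 0]
  [-4*t*exp(-4*t), 2*t*exp(-4*t) + exp(-4*t), 0]
  [2*t*exp(-4*t), -t*exp(-4*t), exp(-4*t)]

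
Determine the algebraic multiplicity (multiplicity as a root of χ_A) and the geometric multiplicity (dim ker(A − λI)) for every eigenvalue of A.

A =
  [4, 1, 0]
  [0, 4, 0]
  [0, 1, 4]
λ = 4: alg = 3, geom = 2

Step 1 — factor the characteristic polynomial to read off the algebraic multiplicities:
  χ_A(x) = (x - 4)^3

Step 2 — compute geometric multiplicities via the rank-nullity identity g(λ) = n − rank(A − λI):
  rank(A − (4)·I) = 1, so dim ker(A − (4)·I) = n − 1 = 2

Summary:
  λ = 4: algebraic multiplicity = 3, geometric multiplicity = 2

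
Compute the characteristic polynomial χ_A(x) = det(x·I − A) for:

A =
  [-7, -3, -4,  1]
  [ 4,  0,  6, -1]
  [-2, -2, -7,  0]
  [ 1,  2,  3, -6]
x^4 + 20*x^3 + 150*x^2 + 500*x + 625

Expanding det(x·I − A) (e.g. by cofactor expansion or by noting that A is similar to its Jordan form J, which has the same characteristic polynomial as A) gives
  χ_A(x) = x^4 + 20*x^3 + 150*x^2 + 500*x + 625
which factors as (x + 5)^4. The eigenvalues (with algebraic multiplicities) are λ = -5 with multiplicity 4.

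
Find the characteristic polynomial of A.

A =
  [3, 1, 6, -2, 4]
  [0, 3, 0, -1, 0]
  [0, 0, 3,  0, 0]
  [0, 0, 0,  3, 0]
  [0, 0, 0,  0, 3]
x^5 - 15*x^4 + 90*x^3 - 270*x^2 + 405*x - 243

Expanding det(x·I − A) (e.g. by cofactor expansion or by noting that A is similar to its Jordan form J, which has the same characteristic polynomial as A) gives
  χ_A(x) = x^5 - 15*x^4 + 90*x^3 - 270*x^2 + 405*x - 243
which factors as (x - 3)^5. The eigenvalues (with algebraic multiplicities) are λ = 3 with multiplicity 5.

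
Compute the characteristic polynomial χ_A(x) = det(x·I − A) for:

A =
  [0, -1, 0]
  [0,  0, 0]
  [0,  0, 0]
x^3

Expanding det(x·I − A) (e.g. by cofactor expansion or by noting that A is similar to its Jordan form J, which has the same characteristic polynomial as A) gives
  χ_A(x) = x^3
which factors as x^3. The eigenvalues (with algebraic multiplicities) are λ = 0 with multiplicity 3.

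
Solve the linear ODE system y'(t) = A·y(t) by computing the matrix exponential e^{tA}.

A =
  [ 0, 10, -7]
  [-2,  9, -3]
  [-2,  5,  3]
e^{tA} =
  [5*t^2*exp(4*t) - 4*t*exp(4*t) + exp(4*t), -25*t^2*exp(4*t)/2 + 10*t*exp(4*t), 5*t^2*exp(4*t)/2 - 7*t*exp(4*t)]
  [2*t^2*exp(4*t) - 2*t*exp(4*t), -5*t^2*exp(4*t) + 5*t*exp(4*t) + exp(4*t), t^2*exp(4*t) - 3*t*exp(4*t)]
  [-2*t*exp(4*t), 5*t*exp(4*t), -t*exp(4*t) + exp(4*t)]

Strategy: write A = P · J · P⁻¹ where J is a Jordan canonical form, so e^{tA} = P · e^{tJ} · P⁻¹, and e^{tJ} can be computed block-by-block.

A has Jordan form
J =
  [4, 1, 0]
  [0, 4, 1]
  [0, 0, 4]
(up to reordering of blocks).

Per-block formulas:
  For a 3×3 Jordan block J_3(4): exp(t · J_3(4)) = e^(4t)·(I + t·N + (t^2/2)·N^2), where N is the 3×3 nilpotent shift.

After assembling e^{tJ} and conjugating by P, we get:

e^{tA} =
  [5*t^2*exp(4*t) - 4*t*exp(4*t) + exp(4*t), -25*t^2*exp(4*t)/2 + 10*t*exp(4*t), 5*t^2*exp(4*t)/2 - 7*t*exp(4*t)]
  [2*t^2*exp(4*t) - 2*t*exp(4*t), -5*t^2*exp(4*t) + 5*t*exp(4*t) + exp(4*t), t^2*exp(4*t) - 3*t*exp(4*t)]
  [-2*t*exp(4*t), 5*t*exp(4*t), -t*exp(4*t) + exp(4*t)]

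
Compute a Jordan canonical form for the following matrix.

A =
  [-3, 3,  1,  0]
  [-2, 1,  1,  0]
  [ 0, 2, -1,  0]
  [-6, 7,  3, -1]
J_3(-1) ⊕ J_1(-1)

The characteristic polynomial is
  det(x·I − A) = x^4 + 4*x^3 + 6*x^2 + 4*x + 1 = (x + 1)^4

Eigenvalues and multiplicities (the geometric multiplicity of λ is n − rank(A − λI), which equals the number of Jordan blocks for λ):
  λ = -1: algebraic multiplicity = 4, geometric multiplicity = 2

Determining the block sizes for each eigenvalue:
  λ = -1: with am = 4 and gm = 2, the partition is not yet determined (e.g. several partitions of 4 into 2 parts exist). Let N = A − (-1)·I. Computing rank(N^1) = 2, rank(N^2) = 1, rank(N^3) = 0; the number of blocks of size ≥ j is rank(N^{j−1}) − rank(N^j), giving [2, 1, 1]. So we have 1 block(s) of size 3, 1 block(s) of size 1 → block sizes [3, 1]

Assembling the blocks gives a Jordan form
J =
  [-1,  1,  0,  0]
  [ 0, -1,  1,  0]
  [ 0,  0, -1,  0]
  [ 0,  0,  0, -1]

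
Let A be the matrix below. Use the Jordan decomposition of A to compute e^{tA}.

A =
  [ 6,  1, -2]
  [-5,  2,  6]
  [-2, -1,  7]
e^{tA} =
  [t*exp(5*t) + exp(5*t), t*exp(5*t), -2*t*exp(5*t)]
  [-t^2*exp(5*t) - 5*t*exp(5*t), -t^2*exp(5*t) - 3*t*exp(5*t) + exp(5*t), 2*t^2*exp(5*t) + 6*t*exp(5*t)]
  [-t^2*exp(5*t)/2 - 2*t*exp(5*t), -t^2*exp(5*t)/2 - t*exp(5*t), t^2*exp(5*t) + 2*t*exp(5*t) + exp(5*t)]

Strategy: write A = P · J · P⁻¹ where J is a Jordan canonical form, so e^{tA} = P · e^{tJ} · P⁻¹, and e^{tJ} can be computed block-by-block.

A has Jordan form
J =
  [5, 1, 0]
  [0, 5, 1]
  [0, 0, 5]
(up to reordering of blocks).

Per-block formulas:
  For a 3×3 Jordan block J_3(5): exp(t · J_3(5)) = e^(5t)·(I + t·N + (t^2/2)·N^2), where N is the 3×3 nilpotent shift.

After assembling e^{tJ} and conjugating by P, we get:

e^{tA} =
  [t*exp(5*t) + exp(5*t), t*exp(5*t), -2*t*exp(5*t)]
  [-t^2*exp(5*t) - 5*t*exp(5*t), -t^2*exp(5*t) - 3*t*exp(5*t) + exp(5*t), 2*t^2*exp(5*t) + 6*t*exp(5*t)]
  [-t^2*exp(5*t)/2 - 2*t*exp(5*t), -t^2*exp(5*t)/2 - t*exp(5*t), t^2*exp(5*t) + 2*t*exp(5*t) + exp(5*t)]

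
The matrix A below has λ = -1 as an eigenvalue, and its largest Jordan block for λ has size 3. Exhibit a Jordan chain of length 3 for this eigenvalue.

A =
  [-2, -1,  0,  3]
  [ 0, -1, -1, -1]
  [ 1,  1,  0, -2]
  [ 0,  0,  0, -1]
A Jordan chain for λ = -1 of length 3:
v_1 = (1, -1, 0, 0)ᵀ
v_2 = (-1, 0, 1, 0)ᵀ
v_3 = (1, 0, 0, 0)ᵀ

Let N = A − (-1)·I. We want v_3 with N^3 v_3 = 0 but N^2 v_3 ≠ 0; then v_{j-1} := N · v_j for j = 3, …, 2.

Pick v_3 = (1, 0, 0, 0)ᵀ.
Then v_2 = N · v_3 = (-1, 0, 1, 0)ᵀ.
Then v_1 = N · v_2 = (1, -1, 0, 0)ᵀ.

Sanity check: (A − (-1)·I) v_1 = (0, 0, 0, 0)ᵀ = 0. ✓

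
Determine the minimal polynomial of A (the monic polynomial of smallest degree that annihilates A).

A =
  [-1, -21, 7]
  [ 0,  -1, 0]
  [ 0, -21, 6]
x^2 - 5*x - 6

The characteristic polynomial is χ_A(x) = (x - 6)*(x + 1)^2, so the eigenvalues are known. The minimal polynomial is
  m_A(x) = Π_λ (x − λ)^{k_λ}
where k_λ is the size of the *largest* Jordan block for λ (equivalently, the smallest k with (A − λI)^k v = 0 for every generalised eigenvector v of λ).

  λ = -1: largest Jordan block has size 1, contributing (x + 1)
  λ = 6: largest Jordan block has size 1, contributing (x − 6)

So m_A(x) = (x - 6)*(x + 1) = x^2 - 5*x - 6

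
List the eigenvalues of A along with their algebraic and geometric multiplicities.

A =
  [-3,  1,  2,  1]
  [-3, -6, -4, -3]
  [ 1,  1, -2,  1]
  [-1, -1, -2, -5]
λ = -4: alg = 4, geom = 2

Step 1 — factor the characteristic polynomial to read off the algebraic multiplicities:
  χ_A(x) = (x + 4)^4

Step 2 — compute geometric multiplicities via the rank-nullity identity g(λ) = n − rank(A − λI):
  rank(A − (-4)·I) = 2, so dim ker(A − (-4)·I) = n − 2 = 2

Summary:
  λ = -4: algebraic multiplicity = 4, geometric multiplicity = 2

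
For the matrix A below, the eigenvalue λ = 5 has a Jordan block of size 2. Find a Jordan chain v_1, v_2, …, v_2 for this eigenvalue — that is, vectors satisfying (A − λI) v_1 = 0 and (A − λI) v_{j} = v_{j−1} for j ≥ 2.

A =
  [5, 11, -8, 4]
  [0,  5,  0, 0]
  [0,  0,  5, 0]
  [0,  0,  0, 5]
A Jordan chain for λ = 5 of length 2:
v_1 = (11, 0, 0, 0)ᵀ
v_2 = (0, 1, 0, 0)ᵀ

Let N = A − (5)·I. We want v_2 with N^2 v_2 = 0 but N^1 v_2 ≠ 0; then v_{j-1} := N · v_j for j = 2, …, 2.

Pick v_2 = (0, 1, 0, 0)ᵀ.
Then v_1 = N · v_2 = (11, 0, 0, 0)ᵀ.

Sanity check: (A − (5)·I) v_1 = (0, 0, 0, 0)ᵀ = 0. ✓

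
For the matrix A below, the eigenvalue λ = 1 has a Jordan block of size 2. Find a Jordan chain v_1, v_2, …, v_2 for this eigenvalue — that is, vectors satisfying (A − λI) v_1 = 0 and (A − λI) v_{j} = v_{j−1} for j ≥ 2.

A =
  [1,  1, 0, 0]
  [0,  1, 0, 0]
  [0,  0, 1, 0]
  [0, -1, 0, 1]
A Jordan chain for λ = 1 of length 2:
v_1 = (1, 0, 0, -1)ᵀ
v_2 = (0, 1, 0, 0)ᵀ

Let N = A − (1)·I. We want v_2 with N^2 v_2 = 0 but N^1 v_2 ≠ 0; then v_{j-1} := N · v_j for j = 2, …, 2.

Pick v_2 = (0, 1, 0, 0)ᵀ.
Then v_1 = N · v_2 = (1, 0, 0, -1)ᵀ.

Sanity check: (A − (1)·I) v_1 = (0, 0, 0, 0)ᵀ = 0. ✓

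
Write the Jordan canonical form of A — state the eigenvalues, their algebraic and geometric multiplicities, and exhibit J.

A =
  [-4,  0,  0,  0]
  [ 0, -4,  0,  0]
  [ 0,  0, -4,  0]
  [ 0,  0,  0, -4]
J_1(-4) ⊕ J_1(-4) ⊕ J_1(-4) ⊕ J_1(-4)

The characteristic polynomial is
  det(x·I − A) = x^4 + 16*x^3 + 96*x^2 + 256*x + 256 = (x + 4)^4

Eigenvalues and multiplicities (the geometric multiplicity of λ is n − rank(A − λI), which equals the number of Jordan blocks for λ):
  λ = -4: algebraic multiplicity = 4, geometric multiplicity = 4

Determining the block sizes for each eigenvalue:
  λ = -4: gm = am = 4, so every block has size 1 → block sizes [1, 1, 1, 1]

Assembling the blocks gives a Jordan form
J =
  [-4,  0,  0,  0]
  [ 0, -4,  0,  0]
  [ 0,  0, -4,  0]
  [ 0,  0,  0, -4]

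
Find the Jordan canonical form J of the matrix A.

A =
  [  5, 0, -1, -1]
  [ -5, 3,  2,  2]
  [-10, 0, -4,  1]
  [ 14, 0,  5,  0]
J_1(-5) ⊕ J_3(3)

The characteristic polynomial is
  det(x·I − A) = x^4 - 4*x^3 - 18*x^2 + 108*x - 135 = (x - 3)^3*(x + 5)

Eigenvalues and multiplicities (the geometric multiplicity of λ is n − rank(A − λI), which equals the number of Jordan blocks for λ):
  λ = -5: algebraic multiplicity = 1, geometric multiplicity = 1
  λ = 3: algebraic multiplicity = 3, geometric multiplicity = 1

Determining the block sizes for each eigenvalue:
  λ = -5: one block (gm = 1), so the single block has size am = 1 → block sizes [1]
  λ = 3: one block (gm = 1), so the single block has size am = 3 → block sizes [3]

Assembling the blocks gives a Jordan form
J =
  [-5, 0, 0, 0]
  [ 0, 3, 1, 0]
  [ 0, 0, 3, 1]
  [ 0, 0, 0, 3]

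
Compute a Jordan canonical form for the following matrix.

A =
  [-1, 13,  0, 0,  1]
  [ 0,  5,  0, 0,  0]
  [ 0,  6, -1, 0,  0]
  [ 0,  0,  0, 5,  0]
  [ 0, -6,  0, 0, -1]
J_2(-1) ⊕ J_1(-1) ⊕ J_1(5) ⊕ J_1(5)

The characteristic polynomial is
  det(x·I − A) = x^5 - 7*x^4 - 2*x^3 + 46*x^2 + 65*x + 25 = (x - 5)^2*(x + 1)^3

Eigenvalues and multiplicities (the geometric multiplicity of λ is n − rank(A − λI), which equals the number of Jordan blocks for λ):
  λ = -1: algebraic multiplicity = 3, geometric multiplicity = 2
  λ = 5: algebraic multiplicity = 2, geometric multiplicity = 2

Determining the block sizes for each eigenvalue:
  λ = -1: 2 blocks summing to 3 forces exactly one block of size 2 and the rest size 1 → block sizes [2, 1]
  λ = 5: gm = am = 2, so every block has size 1 → block sizes [1, 1]

Assembling the blocks gives a Jordan form
J =
  [-1,  1,  0, 0, 0]
  [ 0, -1,  0, 0, 0]
  [ 0,  0, -1, 0, 0]
  [ 0,  0,  0, 5, 0]
  [ 0,  0,  0, 0, 5]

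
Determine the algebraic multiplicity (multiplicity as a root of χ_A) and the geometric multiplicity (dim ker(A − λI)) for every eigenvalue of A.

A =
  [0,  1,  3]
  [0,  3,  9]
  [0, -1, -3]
λ = 0: alg = 3, geom = 2

Step 1 — factor the characteristic polynomial to read off the algebraic multiplicities:
  χ_A(x) = x^3

Step 2 — compute geometric multiplicities via the rank-nullity identity g(λ) = n − rank(A − λI):
  rank(A − (0)·I) = 1, so dim ker(A − (0)·I) = n − 1 = 2

Summary:
  λ = 0: algebraic multiplicity = 3, geometric multiplicity = 2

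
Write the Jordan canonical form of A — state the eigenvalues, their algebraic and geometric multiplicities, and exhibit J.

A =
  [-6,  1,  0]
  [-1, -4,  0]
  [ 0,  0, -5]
J_2(-5) ⊕ J_1(-5)

The characteristic polynomial is
  det(x·I − A) = x^3 + 15*x^2 + 75*x + 125 = (x + 5)^3

Eigenvalues and multiplicities (the geometric multiplicity of λ is n − rank(A − λI), which equals the number of Jordan blocks for λ):
  λ = -5: algebraic multiplicity = 3, geometric multiplicity = 2

Determining the block sizes for each eigenvalue:
  λ = -5: 2 blocks summing to 3 forces exactly one block of size 2 and the rest size 1 → block sizes [2, 1]

Assembling the blocks gives a Jordan form
J =
  [-5,  1,  0]
  [ 0, -5,  0]
  [ 0,  0, -5]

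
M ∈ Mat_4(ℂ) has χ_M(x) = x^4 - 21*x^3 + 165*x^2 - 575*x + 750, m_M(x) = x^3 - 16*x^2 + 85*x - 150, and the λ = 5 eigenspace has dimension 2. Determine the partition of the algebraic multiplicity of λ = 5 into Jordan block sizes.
Block sizes for λ = 5: [2, 1]

Step 1 — from the characteristic polynomial, algebraic multiplicity of λ = 5 is 3. From dim ker(M − (5)·I) = 2, there are exactly 2 Jordan blocks for λ = 5.
Step 2 — from the minimal polynomial, the factor (x − 5)^2 tells us the largest block for λ = 5 has size 2.
Step 3 — with total size 3, 2 blocks, and largest block 2, the block sizes (in nonincreasing order) are [2, 1].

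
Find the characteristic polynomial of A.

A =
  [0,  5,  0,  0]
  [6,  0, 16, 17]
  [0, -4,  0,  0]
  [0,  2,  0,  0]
x^4

Expanding det(x·I − A) (e.g. by cofactor expansion or by noting that A is similar to its Jordan form J, which has the same characteristic polynomial as A) gives
  χ_A(x) = x^4
which factors as x^4. The eigenvalues (with algebraic multiplicities) are λ = 0 with multiplicity 4.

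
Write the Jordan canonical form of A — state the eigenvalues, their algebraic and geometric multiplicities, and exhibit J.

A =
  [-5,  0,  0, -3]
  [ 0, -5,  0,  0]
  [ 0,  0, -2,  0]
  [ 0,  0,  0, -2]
J_1(-5) ⊕ J_1(-5) ⊕ J_1(-2) ⊕ J_1(-2)

The characteristic polynomial is
  det(x·I − A) = x^4 + 14*x^3 + 69*x^2 + 140*x + 100 = (x + 2)^2*(x + 5)^2

Eigenvalues and multiplicities (the geometric multiplicity of λ is n − rank(A − λI), which equals the number of Jordan blocks for λ):
  λ = -5: algebraic multiplicity = 2, geometric multiplicity = 2
  λ = -2: algebraic multiplicity = 2, geometric multiplicity = 2

Determining the block sizes for each eigenvalue:
  λ = -5: gm = am = 2, so every block has size 1 → block sizes [1, 1]
  λ = -2: gm = am = 2, so every block has size 1 → block sizes [1, 1]

Assembling the blocks gives a Jordan form
J =
  [-5,  0,  0,  0]
  [ 0, -5,  0,  0]
  [ 0,  0, -2,  0]
  [ 0,  0,  0, -2]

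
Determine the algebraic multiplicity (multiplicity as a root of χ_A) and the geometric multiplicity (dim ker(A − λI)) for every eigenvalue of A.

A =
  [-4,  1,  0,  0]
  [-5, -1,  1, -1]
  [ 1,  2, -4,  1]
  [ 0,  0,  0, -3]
λ = -3: alg = 4, geom = 2

Step 1 — factor the characteristic polynomial to read off the algebraic multiplicities:
  χ_A(x) = (x + 3)^4

Step 2 — compute geometric multiplicities via the rank-nullity identity g(λ) = n − rank(A − λI):
  rank(A − (-3)·I) = 2, so dim ker(A − (-3)·I) = n − 2 = 2

Summary:
  λ = -3: algebraic multiplicity = 4, geometric multiplicity = 2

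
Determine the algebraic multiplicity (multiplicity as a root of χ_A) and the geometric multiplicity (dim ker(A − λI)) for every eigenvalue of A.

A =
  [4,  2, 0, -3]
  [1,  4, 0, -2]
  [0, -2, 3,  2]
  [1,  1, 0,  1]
λ = 3: alg = 4, geom = 2

Step 1 — factor the characteristic polynomial to read off the algebraic multiplicities:
  χ_A(x) = (x - 3)^4

Step 2 — compute geometric multiplicities via the rank-nullity identity g(λ) = n − rank(A − λI):
  rank(A − (3)·I) = 2, so dim ker(A − (3)·I) = n − 2 = 2

Summary:
  λ = 3: algebraic multiplicity = 4, geometric multiplicity = 2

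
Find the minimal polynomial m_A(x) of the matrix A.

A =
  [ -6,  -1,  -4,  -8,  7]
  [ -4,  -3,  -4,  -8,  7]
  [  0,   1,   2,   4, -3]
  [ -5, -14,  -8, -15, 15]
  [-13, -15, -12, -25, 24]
x^4 - 4*x^3 + 16*x - 16

The characteristic polynomial is χ_A(x) = (x - 2)^3*(x + 2)^2, so the eigenvalues are known. The minimal polynomial is
  m_A(x) = Π_λ (x − λ)^{k_λ}
where k_λ is the size of the *largest* Jordan block for λ (equivalently, the smallest k with (A − λI)^k v = 0 for every generalised eigenvector v of λ).

  λ = -2: largest Jordan block has size 1, contributing (x + 2)
  λ = 2: largest Jordan block has size 3, contributing (x − 2)^3

So m_A(x) = (x - 2)^3*(x + 2) = x^4 - 4*x^3 + 16*x - 16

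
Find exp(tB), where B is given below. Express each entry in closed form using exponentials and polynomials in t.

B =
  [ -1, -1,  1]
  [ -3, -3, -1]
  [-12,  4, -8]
e^{tB} =
  [3*t*exp(-4*t) + exp(-4*t), -t*exp(-4*t), t*exp(-4*t)]
  [-3*t*exp(-4*t), t*exp(-4*t) + exp(-4*t), -t*exp(-4*t)]
  [-12*t*exp(-4*t), 4*t*exp(-4*t), -4*t*exp(-4*t) + exp(-4*t)]

Strategy: write B = P · J · P⁻¹ where J is a Jordan canonical form, so e^{tB} = P · e^{tJ} · P⁻¹, and e^{tJ} can be computed block-by-block.

B has Jordan form
J =
  [-4,  1,  0]
  [ 0, -4,  0]
  [ 0,  0, -4]
(up to reordering of blocks).

Per-block formulas:
  For a 2×2 Jordan block J_2(-4): exp(t · J_2(-4)) = e^(-4t)·(I + t·N), where N is the 2×2 nilpotent shift.
  For a 1×1 block at λ = -4: exp(t · [-4]) = [e^(-4t)].

After assembling e^{tJ} and conjugating by P, we get:

e^{tB} =
  [3*t*exp(-4*t) + exp(-4*t), -t*exp(-4*t), t*exp(-4*t)]
  [-3*t*exp(-4*t), t*exp(-4*t) + exp(-4*t), -t*exp(-4*t)]
  [-12*t*exp(-4*t), 4*t*exp(-4*t), -4*t*exp(-4*t) + exp(-4*t)]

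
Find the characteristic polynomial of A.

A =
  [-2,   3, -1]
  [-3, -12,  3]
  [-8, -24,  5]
x^3 + 9*x^2 + 27*x + 27

Expanding det(x·I − A) (e.g. by cofactor expansion or by noting that A is similar to its Jordan form J, which has the same characteristic polynomial as A) gives
  χ_A(x) = x^3 + 9*x^2 + 27*x + 27
which factors as (x + 3)^3. The eigenvalues (with algebraic multiplicities) are λ = -3 with multiplicity 3.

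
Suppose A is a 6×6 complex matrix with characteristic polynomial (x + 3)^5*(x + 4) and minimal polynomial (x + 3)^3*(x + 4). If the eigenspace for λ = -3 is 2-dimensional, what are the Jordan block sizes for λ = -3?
Block sizes for λ = -3: [3, 2]

Step 1 — from the characteristic polynomial, algebraic multiplicity of λ = -3 is 5. From dim ker(A − (-3)·I) = 2, there are exactly 2 Jordan blocks for λ = -3.
Step 2 — from the minimal polynomial, the factor (x + 3)^3 tells us the largest block for λ = -3 has size 3.
Step 3 — with total size 5, 2 blocks, and largest block 3, the block sizes (in nonincreasing order) are [3, 2].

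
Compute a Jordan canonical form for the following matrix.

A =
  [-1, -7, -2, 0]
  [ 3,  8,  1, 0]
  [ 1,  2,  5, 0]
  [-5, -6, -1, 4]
J_3(4) ⊕ J_1(4)

The characteristic polynomial is
  det(x·I − A) = x^4 - 16*x^3 + 96*x^2 - 256*x + 256 = (x - 4)^4

Eigenvalues and multiplicities (the geometric multiplicity of λ is n − rank(A − λI), which equals the number of Jordan blocks for λ):
  λ = 4: algebraic multiplicity = 4, geometric multiplicity = 2

Determining the block sizes for each eigenvalue:
  λ = 4: with am = 4 and gm = 2, the partition is not yet determined (e.g. several partitions of 4 into 2 parts exist). Let N = A − (4)·I. Computing rank(N^1) = 2, rank(N^2) = 1, rank(N^3) = 0; the number of blocks of size ≥ j is rank(N^{j−1}) − rank(N^j), giving [2, 1, 1]. So we have 1 block(s) of size 3, 1 block(s) of size 1 → block sizes [3, 1]

Assembling the blocks gives a Jordan form
J =
  [4, 1, 0, 0]
  [0, 4, 1, 0]
  [0, 0, 4, 0]
  [0, 0, 0, 4]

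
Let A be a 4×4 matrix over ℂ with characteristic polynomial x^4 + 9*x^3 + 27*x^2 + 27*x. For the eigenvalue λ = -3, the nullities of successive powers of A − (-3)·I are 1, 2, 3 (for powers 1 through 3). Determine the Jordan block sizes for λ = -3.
Block sizes for λ = -3: [3]

From the dimensions of kernels of powers, the number of Jordan blocks of size at least j is d_j − d_{j−1} where d_j = dim ker(N^j) (with d_0 = 0). Computing the differences gives [1, 1, 1].
The number of blocks of size exactly k is (#blocks of size ≥ k) − (#blocks of size ≥ k + 1), so the partition is: 1 block(s) of size 3.
In nonincreasing order the block sizes are [3].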